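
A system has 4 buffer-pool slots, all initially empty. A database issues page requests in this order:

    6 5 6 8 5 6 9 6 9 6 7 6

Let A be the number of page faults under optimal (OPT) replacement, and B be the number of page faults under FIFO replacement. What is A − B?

-1

Under OPT: F F . F . . F . . . F . → 5 faults.
Under FIFO: F F . F . . F . . . F F → 6 faults.
A − B = 5 − 6 = -1.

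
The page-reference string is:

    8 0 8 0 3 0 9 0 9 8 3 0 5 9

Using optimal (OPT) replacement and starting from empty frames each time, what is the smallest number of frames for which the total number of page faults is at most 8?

2

f=1: 14 faults
f=2: 8 faults
f=3: 6 faults
f=4: 5 faults
f=5: 5 faults
Smallest f with faults ≤ 8 is 2.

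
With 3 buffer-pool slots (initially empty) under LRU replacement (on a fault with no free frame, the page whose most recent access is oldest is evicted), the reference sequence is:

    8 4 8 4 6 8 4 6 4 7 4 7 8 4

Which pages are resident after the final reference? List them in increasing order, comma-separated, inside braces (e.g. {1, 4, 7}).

{4, 7, 8}

8 → fault, frames {8}
4 → fault, frames {8,4}
8 → hit
4 → hit
6 → fault, frames {8,4,6}
8 → hit
4 → hit
6 → hit
4 → hit
7 → fault, evict 8, frames {6,4,7}
4 → hit
7 → hit
8 → fault, evict 6, frames {4,7,8}
4 → hit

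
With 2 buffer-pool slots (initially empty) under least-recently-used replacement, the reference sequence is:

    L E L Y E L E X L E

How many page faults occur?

L → fault, frames {L}
E → fault, frames {L,E}
L → hit
Y → fault, evict E, frames {L,Y}
E → fault, evict L, frames {Y,E}
L → fault, evict Y, frames {E,L}
E → hit
X → fault, evict L, frames {E,X}
L → fault, evict E, frames {X,L}
E → fault, evict X, frames {L,E}
Page faults: 8.

8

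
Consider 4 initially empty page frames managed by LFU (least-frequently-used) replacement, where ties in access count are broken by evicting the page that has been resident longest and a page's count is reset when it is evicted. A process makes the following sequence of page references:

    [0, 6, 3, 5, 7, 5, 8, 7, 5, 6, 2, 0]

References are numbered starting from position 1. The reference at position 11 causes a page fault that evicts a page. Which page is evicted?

8

pos 1: 0 -> miss, frames [0]
pos 2: 6 -> miss, frames [0, 6]
pos 3: 3 -> miss, frames [0, 6, 3]
pos 4: 5 -> miss, frames [0, 6, 3, 5]
pos 5: 7 -> miss, evict 0, frames [6, 3, 5, 7]
pos 6: 5 -> hit
pos 7: 8 -> miss, evict 6, frames [3, 5, 7, 8]
pos 8: 7 -> hit
pos 9: 5 -> hit
pos 10: 6 -> miss, evict 3, frames [5, 7, 8, 6]
pos 11: 2 -> miss, evict 8, frames [5, 7, 6, 2]
At position 11, page 8 is evicted.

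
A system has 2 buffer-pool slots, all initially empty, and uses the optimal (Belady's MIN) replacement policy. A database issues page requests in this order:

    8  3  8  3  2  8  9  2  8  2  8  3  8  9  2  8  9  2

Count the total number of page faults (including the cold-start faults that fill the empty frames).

9

8 -> miss, frames {8}
3 -> miss, frames {8,3}
8 -> hit
3 -> hit
2 -> miss, evict 3, frames {8,2}
8 -> hit
9 -> miss, evict 8, frames {2,9}
2 -> hit
8 -> miss, evict 9, frames {2,8}
2 -> hit
8 -> hit
3 -> miss, evict 2, frames {8,3}
8 -> hit
9 -> miss, evict 3, frames {8,9}
2 -> miss, evict 9, frames {8,2}
8 -> hit
9 -> miss, evict 8, frames {2,9}
2 -> hit
Page faults: 9.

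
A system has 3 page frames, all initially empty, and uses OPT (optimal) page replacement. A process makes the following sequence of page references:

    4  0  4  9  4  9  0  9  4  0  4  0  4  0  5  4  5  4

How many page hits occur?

4: fault, frames (4)
0: fault, frames (4 0)
4: hit
9: fault, frames (4 0 9)
4: hit
9: hit
0: hit
9: hit
4: hit
0: hit
4: hit
0: hit
4: hit
0: hit
5: fault, evict 9, frames (4 0 5)
4: hit
5: hit
4: hit
Hits: 14.

14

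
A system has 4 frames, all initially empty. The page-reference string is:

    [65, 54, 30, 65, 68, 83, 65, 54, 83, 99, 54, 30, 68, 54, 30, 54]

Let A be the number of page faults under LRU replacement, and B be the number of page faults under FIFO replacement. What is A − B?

-1

Under LRU: F F F . F F . F . F . F F . . . → 9 faults.
Under FIFO: F F F . F F F F . F . F F . . . → 10 faults.
A − B = 9 − 10 = -1.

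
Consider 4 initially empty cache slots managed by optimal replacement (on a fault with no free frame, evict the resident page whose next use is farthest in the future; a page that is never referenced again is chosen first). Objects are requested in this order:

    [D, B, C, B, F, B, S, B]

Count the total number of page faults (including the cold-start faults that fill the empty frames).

D: miss, frames {D}
B: miss, frames {D,B}
C: miss, frames {D,B,C}
B: hit
F: miss, frames {D,B,C,F}
B: hit
S: miss, evict F, frames {D,B,C,S}
B: hit
Page faults: 5.

5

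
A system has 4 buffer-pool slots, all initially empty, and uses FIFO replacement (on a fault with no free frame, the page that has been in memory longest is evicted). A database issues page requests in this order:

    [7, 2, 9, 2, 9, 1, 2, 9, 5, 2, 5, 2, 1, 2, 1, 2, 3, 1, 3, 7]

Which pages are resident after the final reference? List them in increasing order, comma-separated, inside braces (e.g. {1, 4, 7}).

{1, 3, 5, 7}

7 -> fault, frames {7}
2 -> fault, frames {7,2}
9 -> fault, frames {7,2,9}
2 -> hit
9 -> hit
1 -> fault, frames {7,2,9,1}
2 -> hit
9 -> hit
5 -> fault, evict 7, frames {2,9,1,5}
2 -> hit
5 -> hit
2 -> hit
1 -> hit
2 -> hit
1 -> hit
2 -> hit
3 -> fault, evict 2, frames {9,1,5,3}
1 -> hit
3 -> hit
7 -> fault, evict 9, frames {1,5,3,7}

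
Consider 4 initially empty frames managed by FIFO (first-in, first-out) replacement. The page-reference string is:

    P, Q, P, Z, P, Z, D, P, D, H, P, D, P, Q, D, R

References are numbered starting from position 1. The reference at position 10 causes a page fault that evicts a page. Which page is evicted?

P

pos 1: P → miss, frames {P}
pos 2: Q → miss, frames {P,Q}
pos 3: P → hit
pos 4: Z → miss, frames {P,Q,Z}
pos 5: P → hit
pos 6: Z → hit
pos 7: D → miss, frames {P,Q,Z,D}
pos 8: P → hit
pos 9: D → hit
pos 10: H → miss, evict P, frames {Q,Z,D,H}
At position 10, page P is evicted.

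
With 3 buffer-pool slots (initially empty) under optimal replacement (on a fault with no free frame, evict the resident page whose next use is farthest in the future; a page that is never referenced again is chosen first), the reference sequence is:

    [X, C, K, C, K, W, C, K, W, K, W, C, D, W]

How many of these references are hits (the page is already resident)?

9

X -> fault, frames [X]
C -> fault, frames [X, C]
K -> fault, frames [X, C, K]
C -> hit
K -> hit
W -> fault, evict X, frames [C, K, W]
C -> hit
K -> hit
W -> hit
K -> hit
W -> hit
C -> hit
D -> fault, evict K, frames [C, W, D]
W -> hit
Hits: 9.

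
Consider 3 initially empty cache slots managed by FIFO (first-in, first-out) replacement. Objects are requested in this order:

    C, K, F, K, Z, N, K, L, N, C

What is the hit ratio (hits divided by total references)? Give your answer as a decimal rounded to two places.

C -> fault, frames (C)
K -> fault, frames (C K)
F -> fault, frames (C K F)
K -> hit
Z -> fault, evict C, frames (K F Z)
N -> fault, evict K, frames (F Z N)
K -> fault, evict F, frames (Z N K)
L -> fault, evict Z, frames (N K L)
N -> hit
C -> fault, evict N, frames (K L C)
Hits: 2 of 10 references → 2/10 = 0.2000.

0.20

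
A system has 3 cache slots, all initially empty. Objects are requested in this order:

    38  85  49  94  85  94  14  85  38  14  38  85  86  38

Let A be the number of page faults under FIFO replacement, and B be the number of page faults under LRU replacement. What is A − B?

1

Under FIFO: F F F F . . F F F . . . F . → 8 faults.
Under LRU: F F F F . . F . F . . . F . → 7 faults.
A − B = 8 − 7 = 1.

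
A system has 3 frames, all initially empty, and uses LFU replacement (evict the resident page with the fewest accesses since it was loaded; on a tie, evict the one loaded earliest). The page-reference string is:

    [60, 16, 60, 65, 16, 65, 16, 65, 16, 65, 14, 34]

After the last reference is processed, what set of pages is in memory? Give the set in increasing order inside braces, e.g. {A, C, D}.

60 → fault, frames (60)
16 → fault, frames (60 16)
60 → hit
65 → fault, frames (60 16 65)
16 → hit
65 → hit
16 → hit
65 → hit
16 → hit
65 → hit
14 → fault, evict 60, frames (16 65 14)
34 → fault, evict 14, frames (16 65 34)

{16, 34, 65}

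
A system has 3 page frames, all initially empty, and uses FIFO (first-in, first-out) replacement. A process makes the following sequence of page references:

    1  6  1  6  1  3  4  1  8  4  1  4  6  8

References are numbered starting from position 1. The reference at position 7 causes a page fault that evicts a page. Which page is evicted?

pos 1: 1 → fault, frames (1)
pos 2: 6 → fault, frames (1 6)
pos 3: 1 → hit
pos 4: 6 → hit
pos 5: 1 → hit
pos 6: 3 → fault, frames (1 6 3)
pos 7: 4 → fault, evict 1, frames (6 3 4)
At position 7, page 1 is evicted.

1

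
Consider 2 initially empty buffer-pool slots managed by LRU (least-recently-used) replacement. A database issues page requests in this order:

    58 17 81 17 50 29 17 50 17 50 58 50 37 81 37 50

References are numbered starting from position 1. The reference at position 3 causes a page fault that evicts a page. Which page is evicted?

58

pos 1: 58: miss, frames [58]
pos 2: 17: miss, frames [58, 17]
pos 3: 81: miss, evict 58, frames [17, 81]
At position 3, page 58 is evicted.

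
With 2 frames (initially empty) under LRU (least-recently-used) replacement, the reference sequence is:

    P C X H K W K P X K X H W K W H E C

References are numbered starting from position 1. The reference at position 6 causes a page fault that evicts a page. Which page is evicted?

H

pos 1: P: miss, frames [P]
pos 2: C: miss, frames [P, C]
pos 3: X: miss, evict P, frames [C, X]
pos 4: H: miss, evict C, frames [X, H]
pos 5: K: miss, evict X, frames [H, K]
pos 6: W: miss, evict H, frames [K, W]
At position 6, page H is evicted.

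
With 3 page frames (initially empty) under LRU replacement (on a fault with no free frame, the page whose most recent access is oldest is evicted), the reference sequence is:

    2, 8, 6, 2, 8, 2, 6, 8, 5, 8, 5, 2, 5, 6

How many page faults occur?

2: miss, frames {2}
8: miss, frames {2,8}
6: miss, frames {2,8,6}
2: hit
8: hit
2: hit
6: hit
8: hit
5: miss, evict 2, frames {6,8,5}
8: hit
5: hit
2: miss, evict 6, frames {8,5,2}
5: hit
6: miss, evict 8, frames {2,5,6}
Page faults: 6.

6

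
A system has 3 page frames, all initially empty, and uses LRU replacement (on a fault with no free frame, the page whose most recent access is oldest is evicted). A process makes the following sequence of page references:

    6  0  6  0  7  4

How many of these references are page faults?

4

6: fault, frames {6}
0: fault, frames {6,0}
6: hit
0: hit
7: fault, frames {6,0,7}
4: fault, evict 6, frames {0,7,4}
Page faults: 4.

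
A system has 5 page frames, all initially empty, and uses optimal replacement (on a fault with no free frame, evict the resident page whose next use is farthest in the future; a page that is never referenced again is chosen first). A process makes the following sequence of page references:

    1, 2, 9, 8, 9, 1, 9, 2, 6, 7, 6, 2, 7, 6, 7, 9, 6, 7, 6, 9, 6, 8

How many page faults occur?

6

1 → miss, frames [1]
2 → miss, frames [1, 2]
9 → miss, frames [1, 2, 9]
8 → miss, frames [1, 2, 9, 8]
9 → hit
1 → hit
9 → hit
2 → hit
6 → miss, frames [1, 2, 9, 8, 6]
7 → miss, evict 1, frames [2, 9, 8, 6, 7]
6 → hit
2 → hit
7 → hit
6 → hit
7 → hit
9 → hit
6 → hit
7 → hit
6 → hit
9 → hit
6 → hit
8 → hit
Page faults: 6.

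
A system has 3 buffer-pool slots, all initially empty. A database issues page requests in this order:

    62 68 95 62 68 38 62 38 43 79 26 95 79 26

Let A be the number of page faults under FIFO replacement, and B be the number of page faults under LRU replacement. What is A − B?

Under FIFO: F F F . . F F . F F F F . . → 9 faults.
Under LRU: F F F . . F . . F F F F . . → 8 faults.
A − B = 9 − 8 = 1.

1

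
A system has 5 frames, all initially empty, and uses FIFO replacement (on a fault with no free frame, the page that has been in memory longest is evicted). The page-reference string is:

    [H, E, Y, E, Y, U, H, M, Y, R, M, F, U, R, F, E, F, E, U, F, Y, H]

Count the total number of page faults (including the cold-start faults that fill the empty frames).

10

H -> miss, frames (H)
E -> miss, frames (H E)
Y -> miss, frames (H E Y)
E -> hit
Y -> hit
U -> miss, frames (H E Y U)
H -> hit
M -> miss, frames (H E Y U M)
Y -> hit
R -> miss, evict H, frames (E Y U M R)
M -> hit
F -> miss, evict E, frames (Y U M R F)
U -> hit
R -> hit
F -> hit
E -> miss, evict Y, frames (U M R F E)
F -> hit
E -> hit
U -> hit
F -> hit
Y -> miss, evict U, frames (M R F E Y)
H -> miss, evict M, frames (R F E Y H)
Page faults: 10.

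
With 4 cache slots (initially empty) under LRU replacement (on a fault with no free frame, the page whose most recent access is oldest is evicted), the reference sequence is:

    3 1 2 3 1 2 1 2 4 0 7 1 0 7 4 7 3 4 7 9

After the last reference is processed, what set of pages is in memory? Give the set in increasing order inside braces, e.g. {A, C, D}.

{3, 4, 7, 9}

3 -> miss, frames (3)
1 -> miss, frames (3 1)
2 -> miss, frames (3 1 2)
3 -> hit
1 -> hit
2 -> hit
1 -> hit
2 -> hit
4 -> miss, frames (3 1 2 4)
0 -> miss, evict 3, frames (1 2 4 0)
7 -> miss, evict 1, frames (2 4 0 7)
1 -> miss, evict 2, frames (4 0 7 1)
0 -> hit
7 -> hit
4 -> hit
7 -> hit
3 -> miss, evict 1, frames (0 4 7 3)
4 -> hit
7 -> hit
9 -> miss, evict 0, frames (3 4 7 9)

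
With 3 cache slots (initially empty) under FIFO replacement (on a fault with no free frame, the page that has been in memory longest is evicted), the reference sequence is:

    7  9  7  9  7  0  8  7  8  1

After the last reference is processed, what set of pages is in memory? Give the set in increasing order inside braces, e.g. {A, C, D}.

7 -> fault, frames (7)
9 -> fault, frames (7 9)
7 -> hit
9 -> hit
7 -> hit
0 -> fault, frames (7 9 0)
8 -> fault, evict 7, frames (9 0 8)
7 -> fault, evict 9, frames (0 8 7)
8 -> hit
1 -> fault, evict 0, frames (8 7 1)

{1, 7, 8}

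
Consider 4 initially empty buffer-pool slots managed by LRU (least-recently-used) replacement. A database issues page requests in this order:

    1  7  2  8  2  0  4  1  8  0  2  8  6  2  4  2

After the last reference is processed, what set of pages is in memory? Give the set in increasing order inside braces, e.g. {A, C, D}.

{2, 4, 6, 8}

1: miss, frames (1)
7: miss, frames (1 7)
2: miss, frames (1 7 2)
8: miss, frames (1 7 2 8)
2: hit
0: miss, evict 1, frames (7 8 2 0)
4: miss, evict 7, frames (8 2 0 4)
1: miss, evict 8, frames (2 0 4 1)
8: miss, evict 2, frames (0 4 1 8)
0: hit
2: miss, evict 4, frames (1 8 0 2)
8: hit
6: miss, evict 1, frames (0 2 8 6)
2: hit
4: miss, evict 0, frames (8 6 2 4)
2: hit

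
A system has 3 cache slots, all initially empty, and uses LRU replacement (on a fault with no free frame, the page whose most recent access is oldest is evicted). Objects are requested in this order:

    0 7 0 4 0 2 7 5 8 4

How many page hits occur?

2

0: fault, frames [0]
7: fault, frames [0, 7]
0: hit
4: fault, frames [7, 0, 4]
0: hit
2: fault, evict 7, frames [4, 0, 2]
7: fault, evict 4, frames [0, 2, 7]
5: fault, evict 0, frames [2, 7, 5]
8: fault, evict 2, frames [7, 5, 8]
4: fault, evict 7, frames [5, 8, 4]
Hits: 2.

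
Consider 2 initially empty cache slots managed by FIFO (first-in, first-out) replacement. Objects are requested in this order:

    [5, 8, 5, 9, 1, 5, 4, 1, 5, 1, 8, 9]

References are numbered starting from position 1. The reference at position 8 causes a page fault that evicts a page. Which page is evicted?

5

pos 1: 5 → fault, frames {5}
pos 2: 8 → fault, frames {5,8}
pos 3: 5 → hit
pos 4: 9 → fault, evict 5, frames {8,9}
pos 5: 1 → fault, evict 8, frames {9,1}
pos 6: 5 → fault, evict 9, frames {1,5}
pos 7: 4 → fault, evict 1, frames {5,4}
pos 8: 1 → fault, evict 5, frames {4,1}
At position 8, page 5 is evicted.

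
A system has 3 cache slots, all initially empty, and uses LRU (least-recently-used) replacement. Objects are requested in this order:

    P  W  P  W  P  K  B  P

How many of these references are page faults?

4

P: fault, frames (P)
W: fault, frames (P W)
P: hit
W: hit
P: hit
K: fault, frames (W P K)
B: fault, evict W, frames (P K B)
P: hit
Page faults: 4.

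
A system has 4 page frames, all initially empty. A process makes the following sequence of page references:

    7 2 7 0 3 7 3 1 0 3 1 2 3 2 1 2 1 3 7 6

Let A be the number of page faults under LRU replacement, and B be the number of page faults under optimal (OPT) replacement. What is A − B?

Under LRU: F F . F F . . F . . . F . . . . . . F F → 8 faults.
Under OPT: F F . F F . . F . . . . . . . . . . F F → 7 faults.
A − B = 8 − 7 = 1.

1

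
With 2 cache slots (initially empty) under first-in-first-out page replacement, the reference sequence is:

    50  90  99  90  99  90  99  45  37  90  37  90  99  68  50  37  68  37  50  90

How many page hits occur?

50 → miss, frames [50]
90 → miss, frames [50, 90]
99 → miss, evict 50, frames [90, 99]
90 → hit
99 → hit
90 → hit
99 → hit
45 → miss, evict 90, frames [99, 45]
37 → miss, evict 99, frames [45, 37]
90 → miss, evict 45, frames [37, 90]
37 → hit
90 → hit
99 → miss, evict 37, frames [90, 99]
68 → miss, evict 90, frames [99, 68]
50 → miss, evict 99, frames [68, 50]
37 → miss, evict 68, frames [50, 37]
68 → miss, evict 50, frames [37, 68]
37 → hit
50 → miss, evict 37, frames [68, 50]
90 → miss, evict 68, frames [50, 90]
Hits: 7.

7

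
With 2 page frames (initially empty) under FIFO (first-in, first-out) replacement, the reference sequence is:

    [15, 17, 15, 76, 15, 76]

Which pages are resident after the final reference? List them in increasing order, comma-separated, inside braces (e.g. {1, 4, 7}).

{15, 76}

15 -> fault, frames (15)
17 -> fault, frames (15 17)
15 -> hit
76 -> fault, evict 15, frames (17 76)
15 -> fault, evict 17, frames (76 15)
76 -> hit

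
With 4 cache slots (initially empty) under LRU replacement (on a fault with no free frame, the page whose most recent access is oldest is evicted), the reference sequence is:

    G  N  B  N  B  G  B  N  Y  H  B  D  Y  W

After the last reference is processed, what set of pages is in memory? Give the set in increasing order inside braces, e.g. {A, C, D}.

{B, D, W, Y}

G: miss, frames {G}
N: miss, frames {G,N}
B: miss, frames {G,N,B}
N: hit
B: hit
G: hit
B: hit
N: hit
Y: miss, frames {G,B,N,Y}
H: miss, evict G, frames {B,N,Y,H}
B: hit
D: miss, evict N, frames {Y,H,B,D}
Y: hit
W: miss, evict H, frames {B,D,Y,W}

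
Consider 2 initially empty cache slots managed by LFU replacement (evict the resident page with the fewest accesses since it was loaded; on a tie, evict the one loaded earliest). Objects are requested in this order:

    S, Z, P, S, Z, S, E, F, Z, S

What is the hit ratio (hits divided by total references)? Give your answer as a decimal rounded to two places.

0.20

S → miss, frames [S]
Z → miss, frames [S, Z]
P → miss, evict S, frames [Z, P]
S → miss, evict Z, frames [P, S]
Z → miss, evict P, frames [S, Z]
S → hit
E → miss, evict Z, frames [S, E]
F → miss, evict E, frames [S, F]
Z → miss, evict F, frames [S, Z]
S → hit
Hits: 2 of 10 references → 2/10 = 0.2000.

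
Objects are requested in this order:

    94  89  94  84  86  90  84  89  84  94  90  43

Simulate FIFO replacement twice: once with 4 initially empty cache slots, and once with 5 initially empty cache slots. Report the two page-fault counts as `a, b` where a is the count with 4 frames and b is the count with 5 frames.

7, 6

4 frames: F F . F F F . . . F . F → 7 faults.
5 frames: F F . F F F . . . . . F → 6 faults.
6 < 7: adding a frame reduced faults, as is typical.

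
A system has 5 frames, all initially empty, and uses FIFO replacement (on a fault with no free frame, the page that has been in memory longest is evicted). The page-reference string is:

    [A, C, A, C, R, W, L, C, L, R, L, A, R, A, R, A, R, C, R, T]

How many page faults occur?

6

A: fault, frames (A)
C: fault, frames (A C)
A: hit
C: hit
R: fault, frames (A C R)
W: fault, frames (A C R W)
L: fault, frames (A C R W L)
C: hit
L: hit
R: hit
L: hit
A: hit
R: hit
A: hit
R: hit
A: hit
R: hit
C: hit
R: hit
T: fault, evict A, frames (C R W L T)
Page faults: 6.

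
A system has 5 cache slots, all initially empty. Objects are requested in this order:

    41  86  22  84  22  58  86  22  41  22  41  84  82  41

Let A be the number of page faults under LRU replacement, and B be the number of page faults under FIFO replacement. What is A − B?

Under LRU: F F F F . F . . . . . . F . → 6 faults.
Under FIFO: F F F F . F . . . . . . F F → 7 faults.
A − B = 6 − 7 = -1.

-1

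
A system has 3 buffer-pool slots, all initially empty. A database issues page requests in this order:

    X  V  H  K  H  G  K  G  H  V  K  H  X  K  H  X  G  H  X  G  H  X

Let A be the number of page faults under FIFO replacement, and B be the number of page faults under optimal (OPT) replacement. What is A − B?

Under FIFO: F F F F . F . . . F . F F F . . F F F . . . → 12 faults.
Under OPT: F F F F . F . . . F . . F . . . F . . . . . → 8 faults.
A − B = 12 − 8 = 4.

4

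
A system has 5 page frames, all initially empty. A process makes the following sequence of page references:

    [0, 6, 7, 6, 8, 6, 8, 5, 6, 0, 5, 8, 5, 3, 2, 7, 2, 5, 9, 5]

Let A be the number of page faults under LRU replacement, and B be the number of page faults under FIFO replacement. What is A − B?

Under LRU: F F F . F . . F . . . . . F F F . . F . → 9 faults.
Under FIFO: F F F . F . . F . . . . . F F . . . F . → 8 faults.
A − B = 9 − 8 = 1.

1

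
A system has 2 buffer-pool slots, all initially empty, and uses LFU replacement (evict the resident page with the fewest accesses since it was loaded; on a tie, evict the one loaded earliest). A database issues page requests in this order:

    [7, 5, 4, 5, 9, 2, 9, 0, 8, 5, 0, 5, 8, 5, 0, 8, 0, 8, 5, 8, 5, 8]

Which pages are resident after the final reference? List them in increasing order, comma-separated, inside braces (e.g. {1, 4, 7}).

7: fault, frames (7)
5: fault, frames (7 5)
4: fault, evict 7, frames (5 4)
5: hit
9: fault, evict 4, frames (5 9)
2: fault, evict 9, frames (5 2)
9: fault, evict 2, frames (5 9)
0: fault, evict 9, frames (5 0)
8: fault, evict 0, frames (5 8)
5: hit
0: fault, evict 8, frames (5 0)
5: hit
8: fault, evict 0, frames (5 8)
5: hit
0: fault, evict 8, frames (5 0)
8: fault, evict 0, frames (5 8)
0: fault, evict 8, frames (5 0)
8: fault, evict 0, frames (5 8)
5: hit
8: hit
5: hit
8: hit

{5, 8}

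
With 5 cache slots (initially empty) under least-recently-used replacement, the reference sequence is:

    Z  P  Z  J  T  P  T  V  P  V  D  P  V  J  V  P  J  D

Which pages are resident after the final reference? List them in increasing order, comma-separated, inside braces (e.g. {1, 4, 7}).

Z → miss, frames [Z]
P → miss, frames [Z, P]
Z → hit
J → miss, frames [P, Z, J]
T → miss, frames [P, Z, J, T]
P → hit
T → hit
V → miss, frames [Z, J, P, T, V]
P → hit
V → hit
D → miss, evict Z, frames [J, T, P, V, D]
P → hit
V → hit
J → hit
V → hit
P → hit
J → hit
D → hit

{D, J, P, T, V}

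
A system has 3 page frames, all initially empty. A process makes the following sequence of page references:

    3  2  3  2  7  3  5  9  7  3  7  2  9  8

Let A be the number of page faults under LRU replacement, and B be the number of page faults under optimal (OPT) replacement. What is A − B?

Under LRU: F F . . F . F F F F . F F F → 10 faults.
Under OPT: F F . . F . F F . . . F . F → 7 faults.
A − B = 10 − 7 = 3.

3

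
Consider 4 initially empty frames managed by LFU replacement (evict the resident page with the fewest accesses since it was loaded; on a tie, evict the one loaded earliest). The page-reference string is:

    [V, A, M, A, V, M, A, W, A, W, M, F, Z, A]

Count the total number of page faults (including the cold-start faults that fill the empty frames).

6

V → fault, frames {V}
A → fault, frames {V,A}
M → fault, frames {V,A,M}
A → hit
V → hit
M → hit
A → hit
W → fault, frames {V,A,M,W}
A → hit
W → hit
M → hit
F → fault, evict V, frames {A,M,W,F}
Z → fault, evict F, frames {A,M,W,Z}
A → hit
Page faults: 6.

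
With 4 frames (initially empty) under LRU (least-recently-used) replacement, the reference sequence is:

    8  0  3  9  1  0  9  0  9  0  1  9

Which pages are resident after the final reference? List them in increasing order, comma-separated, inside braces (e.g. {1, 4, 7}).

{0, 1, 3, 9}

8 -> fault, frames {8}
0 -> fault, frames {8,0}
3 -> fault, frames {8,0,3}
9 -> fault, frames {8,0,3,9}
1 -> fault, evict 8, frames {0,3,9,1}
0 -> hit
9 -> hit
0 -> hit
9 -> hit
0 -> hit
1 -> hit
9 -> hit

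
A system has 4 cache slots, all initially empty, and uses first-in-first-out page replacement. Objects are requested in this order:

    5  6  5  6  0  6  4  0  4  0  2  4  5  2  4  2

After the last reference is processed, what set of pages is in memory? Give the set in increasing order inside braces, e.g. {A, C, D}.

5 → fault, frames {5}
6 → fault, frames {5,6}
5 → hit
6 → hit
0 → fault, frames {5,6,0}
6 → hit
4 → fault, frames {5,6,0,4}
0 → hit
4 → hit
0 → hit
2 → fault, evict 5, frames {6,0,4,2}
4 → hit
5 → fault, evict 6, frames {0,4,2,5}
2 → hit
4 → hit
2 → hit

{0, 2, 4, 5}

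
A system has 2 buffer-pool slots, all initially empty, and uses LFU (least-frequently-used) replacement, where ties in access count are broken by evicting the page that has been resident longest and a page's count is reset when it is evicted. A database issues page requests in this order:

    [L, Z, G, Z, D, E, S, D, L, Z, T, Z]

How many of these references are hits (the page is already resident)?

L: miss, frames [L]
Z: miss, frames [L, Z]
G: miss, evict L, frames [Z, G]
Z: hit
D: miss, evict G, frames [Z, D]
E: miss, evict D, frames [Z, E]
S: miss, evict E, frames [Z, S]
D: miss, evict S, frames [Z, D]
L: miss, evict D, frames [Z, L]
Z: hit
T: miss, evict L, frames [Z, T]
Z: hit
Hits: 3.

3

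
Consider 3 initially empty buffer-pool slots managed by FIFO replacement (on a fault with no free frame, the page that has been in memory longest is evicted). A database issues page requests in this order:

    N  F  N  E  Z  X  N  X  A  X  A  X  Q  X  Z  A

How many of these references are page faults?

N -> fault, frames (N)
F -> fault, frames (N F)
N -> hit
E -> fault, frames (N F E)
Z -> fault, evict N, frames (F E Z)
X -> fault, evict F, frames (E Z X)
N -> fault, evict E, frames (Z X N)
X -> hit
A -> fault, evict Z, frames (X N A)
X -> hit
A -> hit
X -> hit
Q -> fault, evict X, frames (N A Q)
X -> fault, evict N, frames (A Q X)
Z -> fault, evict A, frames (Q X Z)
A -> fault, evict Q, frames (X Z A)
Page faults: 11.

11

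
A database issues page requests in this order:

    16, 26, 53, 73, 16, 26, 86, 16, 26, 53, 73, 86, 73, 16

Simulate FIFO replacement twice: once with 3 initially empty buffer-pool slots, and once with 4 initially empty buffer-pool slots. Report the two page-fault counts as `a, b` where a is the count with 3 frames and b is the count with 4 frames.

3 frames: F F F F F F F . . F F . . F → 10 faults.
4 frames: F F F F . . F F F F F F . F → 11 faults.
11 > 10: adding a frame increased faults — Belady's anomaly.

10, 11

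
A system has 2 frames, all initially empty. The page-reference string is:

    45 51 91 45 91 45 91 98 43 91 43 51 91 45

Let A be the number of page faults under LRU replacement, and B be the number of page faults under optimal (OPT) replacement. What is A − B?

3

Under LRU: F F F F . . . F F F . F F F → 10 faults.
Under OPT: F F F . . . . F F . . F . F → 7 faults.
A − B = 10 − 7 = 3.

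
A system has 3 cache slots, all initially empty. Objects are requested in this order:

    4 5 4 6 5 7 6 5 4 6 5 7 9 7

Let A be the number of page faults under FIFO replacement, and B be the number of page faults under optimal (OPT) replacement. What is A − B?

Under FIFO: F F . F . F . . F . F . F F → 8 faults.
Under OPT: F F . F . F . . F . . F F . → 7 faults.
A − B = 8 − 7 = 1.

1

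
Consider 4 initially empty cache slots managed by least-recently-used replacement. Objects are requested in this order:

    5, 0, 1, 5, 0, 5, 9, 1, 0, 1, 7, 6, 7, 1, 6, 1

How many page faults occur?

5 → miss, frames {5}
0 → miss, frames {5,0}
1 → miss, frames {5,0,1}
5 → hit
0 → hit
5 → hit
9 → miss, frames {1,0,5,9}
1 → hit
0 → hit
1 → hit
7 → miss, evict 5, frames {9,0,1,7}
6 → miss, evict 9, frames {0,1,7,6}
7 → hit
1 → hit
6 → hit
1 → hit
Page faults: 6.

6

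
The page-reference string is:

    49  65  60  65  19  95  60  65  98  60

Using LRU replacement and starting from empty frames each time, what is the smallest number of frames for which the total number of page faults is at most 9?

2

f=1: 10 faults
f=2: 9 faults
f=3: 8 faults
f=4: 6 faults
f=5: 6 faults
f=6: 6 faults
Smallest f with faults ≤ 9 is 2.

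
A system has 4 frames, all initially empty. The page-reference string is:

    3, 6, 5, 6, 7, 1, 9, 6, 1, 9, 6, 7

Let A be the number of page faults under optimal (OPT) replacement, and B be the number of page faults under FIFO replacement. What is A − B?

Under OPT: F F F . F F F . . . . . → 6 faults.
Under FIFO: F F F . F F F F . . . . → 7 faults.
A − B = 6 − 7 = -1.

-1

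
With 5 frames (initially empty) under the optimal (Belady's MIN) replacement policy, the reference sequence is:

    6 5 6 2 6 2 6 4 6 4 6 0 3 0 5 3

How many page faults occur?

6

6 -> miss, frames {6}
5 -> miss, frames {6,5}
6 -> hit
2 -> miss, frames {6,5,2}
6 -> hit
2 -> hit
6 -> hit
4 -> miss, frames {6,5,2,4}
6 -> hit
4 -> hit
6 -> hit
0 -> miss, frames {6,5,2,4,0}
3 -> miss, evict 4, frames {6,5,2,0,3}
0 -> hit
5 -> hit
3 -> hit
Page faults: 6.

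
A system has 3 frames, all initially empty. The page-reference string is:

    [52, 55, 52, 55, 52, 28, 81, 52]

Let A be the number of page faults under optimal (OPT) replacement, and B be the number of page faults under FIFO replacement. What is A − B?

Under OPT: F F . . . F F . → 4 faults.
Under FIFO: F F . . . F F F → 5 faults.
A − B = 4 − 5 = -1.

-1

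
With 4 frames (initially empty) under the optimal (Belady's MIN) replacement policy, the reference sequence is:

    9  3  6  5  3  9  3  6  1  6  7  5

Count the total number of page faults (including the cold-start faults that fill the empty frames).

9 → miss, frames (9)
3 → miss, frames (9 3)
6 → miss, frames (9 3 6)
5 → miss, frames (9 3 6 5)
3 → hit
9 → hit
3 → hit
6 → hit
1 → miss, evict 3, frames (9 6 5 1)
6 → hit
7 → miss, evict 1, frames (9 6 5 7)
5 → hit
Page faults: 6.

6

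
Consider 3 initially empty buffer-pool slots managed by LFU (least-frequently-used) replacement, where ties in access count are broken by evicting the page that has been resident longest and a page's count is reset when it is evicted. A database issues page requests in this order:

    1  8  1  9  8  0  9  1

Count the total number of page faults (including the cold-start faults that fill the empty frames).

5

1 -> miss, frames (1)
8 -> miss, frames (1 8)
1 -> hit
9 -> miss, frames (1 8 9)
8 -> hit
0 -> miss, evict 9, frames (1 8 0)
9 -> miss, evict 0, frames (1 8 9)
1 -> hit
Page faults: 5.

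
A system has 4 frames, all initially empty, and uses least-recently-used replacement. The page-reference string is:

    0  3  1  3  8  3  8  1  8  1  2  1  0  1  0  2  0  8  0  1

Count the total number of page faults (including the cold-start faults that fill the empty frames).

6

0: miss, frames [0]
3: miss, frames [0, 3]
1: miss, frames [0, 3, 1]
3: hit
8: miss, frames [0, 1, 3, 8]
3: hit
8: hit
1: hit
8: hit
1: hit
2: miss, evict 0, frames [3, 8, 1, 2]
1: hit
0: miss, evict 3, frames [8, 2, 1, 0]
1: hit
0: hit
2: hit
0: hit
8: hit
0: hit
1: hit
Page faults: 6.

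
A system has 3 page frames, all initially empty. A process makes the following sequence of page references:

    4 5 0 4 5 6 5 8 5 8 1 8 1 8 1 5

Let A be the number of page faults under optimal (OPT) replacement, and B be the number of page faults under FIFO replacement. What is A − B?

Under OPT: F F F . . F . F . . F . . . . . → 6 faults.
Under FIFO: F F F . . F . F F . F . . . . . → 7 faults.
A − B = 6 − 7 = -1.

-1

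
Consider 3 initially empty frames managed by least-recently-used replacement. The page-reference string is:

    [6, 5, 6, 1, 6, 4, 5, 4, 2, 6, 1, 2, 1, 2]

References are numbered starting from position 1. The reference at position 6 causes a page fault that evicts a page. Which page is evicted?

5

pos 1: 6: fault, frames [6]
pos 2: 5: fault, frames [6, 5]
pos 3: 6: hit
pos 4: 1: fault, frames [5, 6, 1]
pos 5: 6: hit
pos 6: 4: fault, evict 5, frames [1, 6, 4]
At position 6, page 5 is evicted.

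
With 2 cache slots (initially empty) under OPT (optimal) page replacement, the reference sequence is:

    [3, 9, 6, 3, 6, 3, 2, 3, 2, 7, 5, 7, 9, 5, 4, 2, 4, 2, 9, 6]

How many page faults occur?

3 → miss, frames {3}
9 → miss, frames {3,9}
6 → miss, evict 9, frames {3,6}
3 → hit
6 → hit
3 → hit
2 → miss, evict 6, frames {3,2}
3 → hit
2 → hit
7 → miss, evict 3, frames {2,7}
5 → miss, evict 2, frames {7,5}
7 → hit
9 → miss, evict 7, frames {5,9}
5 → hit
4 → miss, evict 5, frames {9,4}
2 → miss, evict 9, frames {4,2}
4 → hit
2 → hit
9 → miss, evict 2, frames {4,9}
6 → miss, evict 9, frames {4,6}
Page faults: 11.

11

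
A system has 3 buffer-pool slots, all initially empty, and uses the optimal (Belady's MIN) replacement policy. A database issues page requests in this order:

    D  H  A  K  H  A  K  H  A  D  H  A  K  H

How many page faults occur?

D -> miss, frames [D]
H -> miss, frames [D, H]
A -> miss, frames [D, H, A]
K -> miss, evict D, frames [H, A, K]
H -> hit
A -> hit
K -> hit
H -> hit
A -> hit
D -> miss, evict K, frames [H, A, D]
H -> hit
A -> hit
K -> miss, evict D, frames [H, A, K]
H -> hit
Page faults: 6.

6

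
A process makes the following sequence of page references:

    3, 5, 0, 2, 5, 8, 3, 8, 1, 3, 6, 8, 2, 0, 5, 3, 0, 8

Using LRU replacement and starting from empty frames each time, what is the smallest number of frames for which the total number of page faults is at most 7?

7

f=1: 18 faults
f=2: 17 faults
f=3: 14 faults
f=4: 13 faults
f=5: 11 faults
f=6: 9 faults
f=7: 7 faults
Smallest f with faults ≤ 7 is 7.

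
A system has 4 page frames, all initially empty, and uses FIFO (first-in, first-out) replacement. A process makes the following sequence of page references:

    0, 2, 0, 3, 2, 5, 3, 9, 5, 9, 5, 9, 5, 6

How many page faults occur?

0: fault, frames {0}
2: fault, frames {0,2}
0: hit
3: fault, frames {0,2,3}
2: hit
5: fault, frames {0,2,3,5}
3: hit
9: fault, evict 0, frames {2,3,5,9}
5: hit
9: hit
5: hit
9: hit
5: hit
6: fault, evict 2, frames {3,5,9,6}
Page faults: 6.

6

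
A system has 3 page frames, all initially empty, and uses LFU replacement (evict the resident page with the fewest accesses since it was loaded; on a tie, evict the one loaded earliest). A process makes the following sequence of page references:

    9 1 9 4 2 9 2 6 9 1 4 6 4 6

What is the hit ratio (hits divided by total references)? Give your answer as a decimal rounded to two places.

9 → fault, frames {9}
1 → fault, frames {9,1}
9 → hit
4 → fault, frames {9,1,4}
2 → fault, evict 1, frames {9,4,2}
9 → hit
2 → hit
6 → fault, evict 4, frames {9,2,6}
9 → hit
1 → fault, evict 6, frames {9,2,1}
4 → fault, evict 1, frames {9,2,4}
6 → fault, evict 4, frames {9,2,6}
4 → fault, evict 6, frames {9,2,4}
6 → fault, evict 4, frames {9,2,6}
Hits: 4 of 14 references → 4/14 = 0.2857.

0.29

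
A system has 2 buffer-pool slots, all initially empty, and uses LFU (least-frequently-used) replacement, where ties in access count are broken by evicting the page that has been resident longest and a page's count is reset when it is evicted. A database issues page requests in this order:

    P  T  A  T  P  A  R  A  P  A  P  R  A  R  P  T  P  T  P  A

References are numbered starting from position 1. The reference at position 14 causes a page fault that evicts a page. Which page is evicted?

pos 1: P -> miss, frames (P)
pos 2: T -> miss, frames (P T)
pos 3: A -> miss, evict P, frames (T A)
pos 4: T -> hit
pos 5: P -> miss, evict A, frames (T P)
pos 6: A -> miss, evict P, frames (T A)
pos 7: R -> miss, evict A, frames (T R)
pos 8: A -> miss, evict R, frames (T A)
pos 9: P -> miss, evict A, frames (T P)
pos 10: A -> miss, evict P, frames (T A)
pos 11: P -> miss, evict A, frames (T P)
pos 12: R -> miss, evict P, frames (T R)
pos 13: A -> miss, evict R, frames (T A)
pos 14: R -> miss, evict A, frames (T R)
At position 14, page A is evicted.

A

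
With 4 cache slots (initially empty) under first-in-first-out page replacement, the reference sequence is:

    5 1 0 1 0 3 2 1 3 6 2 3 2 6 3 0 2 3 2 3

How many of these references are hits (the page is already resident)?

14

5: miss, frames (5)
1: miss, frames (5 1)
0: miss, frames (5 1 0)
1: hit
0: hit
3: miss, frames (5 1 0 3)
2: miss, evict 5, frames (1 0 3 2)
1: hit
3: hit
6: miss, evict 1, frames (0 3 2 6)
2: hit
3: hit
2: hit
6: hit
3: hit
0: hit
2: hit
3: hit
2: hit
3: hit
Hits: 14.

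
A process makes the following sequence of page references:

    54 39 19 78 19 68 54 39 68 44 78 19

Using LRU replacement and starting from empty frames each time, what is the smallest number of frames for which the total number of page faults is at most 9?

5

f=1: 12 faults
f=2: 11 faults
f=3: 10 faults
f=4: 10 faults
f=5: 8 faults
f=6: 6 faults
Smallest f with faults ≤ 9 is 5.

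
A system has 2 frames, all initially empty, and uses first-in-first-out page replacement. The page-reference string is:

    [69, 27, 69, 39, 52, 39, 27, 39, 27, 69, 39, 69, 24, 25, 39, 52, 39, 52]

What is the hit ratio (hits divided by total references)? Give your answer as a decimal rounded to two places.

0.39

69: miss, frames [69]
27: miss, frames [69, 27]
69: hit
39: miss, evict 69, frames [27, 39]
52: miss, evict 27, frames [39, 52]
39: hit
27: miss, evict 39, frames [52, 27]
39: miss, evict 52, frames [27, 39]
27: hit
69: miss, evict 27, frames [39, 69]
39: hit
69: hit
24: miss, evict 39, frames [69, 24]
25: miss, evict 69, frames [24, 25]
39: miss, evict 24, frames [25, 39]
52: miss, evict 25, frames [39, 52]
39: hit
52: hit
Hits: 7 of 18 references → 7/18 = 0.3889.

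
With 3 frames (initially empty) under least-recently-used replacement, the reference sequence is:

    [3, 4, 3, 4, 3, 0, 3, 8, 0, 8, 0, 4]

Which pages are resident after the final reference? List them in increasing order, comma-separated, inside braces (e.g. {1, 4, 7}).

3 → miss, frames {3}
4 → miss, frames {3,4}
3 → hit
4 → hit
3 → hit
0 → miss, frames {4,3,0}
3 → hit
8 → miss, evict 4, frames {0,3,8}
0 → hit
8 → hit
0 → hit
4 → miss, evict 3, frames {8,0,4}

{0, 4, 8}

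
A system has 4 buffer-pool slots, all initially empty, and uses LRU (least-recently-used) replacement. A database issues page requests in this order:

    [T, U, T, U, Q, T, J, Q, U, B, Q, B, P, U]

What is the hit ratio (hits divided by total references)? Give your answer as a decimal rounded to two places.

0.57

T: miss, frames (T)
U: miss, frames (T U)
T: hit
U: hit
Q: miss, frames (T U Q)
T: hit
J: miss, frames (U Q T J)
Q: hit
U: hit
B: miss, evict T, frames (J Q U B)
Q: hit
B: hit
P: miss, evict J, frames (U Q B P)
U: hit
Hits: 8 of 14 references → 8/14 = 0.5714.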